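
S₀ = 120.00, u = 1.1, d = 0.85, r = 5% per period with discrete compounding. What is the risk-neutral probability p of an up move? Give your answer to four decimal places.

Risk-neutral probability p = (1 + 0.05 − 0.85)/(1.1 − 0.85) = 0.2000/0.2500 = 0.8000

p = 0.8000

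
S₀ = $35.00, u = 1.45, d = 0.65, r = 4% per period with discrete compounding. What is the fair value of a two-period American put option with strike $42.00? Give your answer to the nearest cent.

$11.57

Risk-neutral probability p = (1 + 0.04 − 0.65)/(1.45 − 0.65) = 0.3900/0.8000 = 0.4875
Terminal stock prices: S_uu = 73.59, S_ud = 32.99, S_dd = 14.79
Terminal payoffs (K − S): max(-31.59, 0) = 0, max(9.012, 0) = 9.012, max(27.21, 0) = 27.21
Node u (S = 50.75): continuation = 1/1.04·[0.4875·0.0000 + 0.5125·9.0125] = 4.4413; exercise value = 0.0000 ≤ continuation, so V_u = 4.4413
Node d (S = 22.75): continuation = 1/1.04·[0.4875·9.0125 + 0.5125·27.2125] = 17.6346; exercise value = 19.2500 > continuation, so V_d = 19.2500 (exercise)
Node 0 (S = 35): continuation = 1/1.04·[0.4875·4.4413 + 0.5125·19.2500] = 11.5680; exercise value = 7.0000 ≤ continuation, so V_0 = 11.5680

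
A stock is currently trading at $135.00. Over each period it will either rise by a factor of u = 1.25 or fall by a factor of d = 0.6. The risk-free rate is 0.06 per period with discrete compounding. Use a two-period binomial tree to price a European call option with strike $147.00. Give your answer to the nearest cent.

Risk-neutral probability p = (1 + 0.06 − 0.6)/(1.25 − 0.6) = 0.4600/0.6500 = 0.7077
Terminal stock prices: S_uu = 210.9, S_ud = 101.2, S_dd = 48.6
Terminal payoffs (S − K): max(63.94, 0) = 63.94, max(-45.75, 0) = 0, max(-98.4, 0) = 0
Node u (S = 168.8): V_u = 1/1.06·[0.7077·63.9375 + 0.2923·0.0000] = 42.6869
Node d (S = 81): V_d = 1/1.06·[0.7077·0.0000 + 0.2923·0.0000] = 0.0000
Node 0 (S = 135): V_0 = 1/1.06·[0.7077·42.6869 + 0.2923·0.0000] = 28.4992

$28.50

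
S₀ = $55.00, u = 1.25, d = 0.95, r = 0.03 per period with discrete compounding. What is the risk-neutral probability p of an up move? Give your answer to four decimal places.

p = 0.2667

Risk-neutral probability p = (1 + 0.03 − 0.95)/(1.25 − 0.95) = 0.0800/0.3000 = 0.2667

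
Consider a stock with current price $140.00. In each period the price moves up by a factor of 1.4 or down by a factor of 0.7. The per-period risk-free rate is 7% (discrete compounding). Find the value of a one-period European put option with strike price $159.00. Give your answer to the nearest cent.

Risk-neutral probability p = (1 + 0.07 − 0.7)/(1.4 − 0.7) = 0.3700/0.7000 = 0.5286
Terminal stock prices: S_u = 196, S_d = 98
Terminal payoffs (K − S): max(-37, 0) = 0, max(61, 0) = 61
Node 0 (S = 140): V_0 = 1/1.07·[0.5286·0.0000 + 0.4714·61.0000] = 26.8758

$26.88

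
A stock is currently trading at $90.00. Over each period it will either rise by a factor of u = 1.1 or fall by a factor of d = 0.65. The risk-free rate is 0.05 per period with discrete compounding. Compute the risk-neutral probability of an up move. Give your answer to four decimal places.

Risk-neutral probability p = (1 + 0.05 − 0.65)/(1.1 − 0.65) = 0.4000/0.4500 = 0.8889

p = 0.8889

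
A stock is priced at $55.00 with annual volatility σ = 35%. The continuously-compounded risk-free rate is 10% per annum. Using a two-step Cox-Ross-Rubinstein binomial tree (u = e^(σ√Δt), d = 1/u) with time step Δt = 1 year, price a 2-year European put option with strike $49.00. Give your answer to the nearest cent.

CRR parameters: u = e^(σ√Δt) = e^(0.35·√1) = 1.4191, d = 1/u = 0.7047
Per-period rate: rΔt = 0.1·1 = 0.1, so R = e^0.1 = 1.1052
Risk-neutral probability p = (e^0.1 − 0.7047)/(1.4191 − 0.7047) = 0.4005/0.7144 = 0.5606
Terminal stock prices: S_uu = 110.8, S_ud = 55, S_dd = 27.31
Terminal payoffs (K − S): max(-61.76, 0) = 0, max(-6, 0) = 0, max(21.69, 0) = 21.69
Node u (S = 78.05): V_u = e^(−0.1)·[0.5606·0.0000 + 0.4394·0.0000] = 0.0000
Node d (S = 38.76): V_d = e^(−0.1)·[0.5606·0.0000 + 0.4394·21.6878] = 8.6227
Node 0 (S = 55): V_0 = e^(−0.1)·[0.5606·0.0000 + 0.4394·8.6227] = 3.4282

$3.43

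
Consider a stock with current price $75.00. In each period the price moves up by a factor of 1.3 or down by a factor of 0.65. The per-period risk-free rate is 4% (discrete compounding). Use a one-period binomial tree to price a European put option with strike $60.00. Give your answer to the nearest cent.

$4.33

Risk-neutral probability p = (1 + 0.04 − 0.65)/(1.3 − 0.65) = 0.3900/0.6500 = 0.6000
Terminal stock prices: S_u = 97.5, S_d = 48.75
Terminal payoffs (K − S): max(-37.5, 0) = 0, max(11.25, 0) = 11.25
Node 0 (S = 75): V_0 = 1/1.04·[0.6000·0.0000 + 0.4000·11.2500] = 4.3269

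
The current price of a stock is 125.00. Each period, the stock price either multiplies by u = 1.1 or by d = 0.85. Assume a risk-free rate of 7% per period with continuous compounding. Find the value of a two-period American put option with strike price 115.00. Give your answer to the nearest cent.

Risk-neutral probability p = (e^0.07 − 0.85)/(1.1 − 0.85) = 0.2225/0.2500 = 0.8900
Terminal stock prices: S_uu = 151.3, S_ud = 116.9, S_dd = 90.31
Terminal payoffs (K − S): max(-36.25, 0) = 0, max(-1.875, 0) = 0, max(24.69, 0) = 24.69
Node u (S = 137.5): continuation = e^(−0.07)·[0.8900·0.0000 + 0.1100·0.0000] = 0.0000; exercise value = 0.0000 ≤ continuation, so V_u = 0.0000
Node d (S = 106.2): continuation = e^(−0.07)·[0.8900·0.0000 + 0.1100·24.6875] = 2.5313; exercise value = 8.7500 > continuation, so V_d = 8.7500 (exercise)
Node 0 (S = 125): continuation = e^(−0.07)·[0.8900·0.0000 + 0.1100·8.7500] = 0.8972; exercise value = 0.0000 ≤ continuation, so V_0 = 0.8972

0.90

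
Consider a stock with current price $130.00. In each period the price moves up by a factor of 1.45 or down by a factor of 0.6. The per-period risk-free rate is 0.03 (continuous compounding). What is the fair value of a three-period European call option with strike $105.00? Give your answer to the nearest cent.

Risk-neutral probability p = (e^0.03 − 0.6)/(1.45 − 0.6) = 0.4305/0.8500 = 0.5064
Terminal stock prices: S_uuu = 396.3, S_uud = 164, S_udd = 67.86, S_ddd = 28.08
Terminal payoffs (S − K): max(291.3, 0) = 291.3, max(58.99, 0) = 58.99, max(-37.14, 0) = 0, max(-76.92, 0) = 0
Node uu (S = 273.3): V_uu = e^(−0.03)·[0.5064·291.3212 + 0.4936·58.9950] = 171.4282
Node ud (S = 113.1): V_ud = e^(−0.03)·[0.5064·58.9950 + 0.4936·0.0000] = 28.9931
Node dd (S = 46.8): V_dd = e^(−0.03)·[0.5064·0.0000 + 0.4936·0.0000] = 0.0000
Node u (S = 188.5): V_u = e^(−0.03)·[0.5064·171.4282 + 0.4936·28.9931] = 98.1360
Node d (S = 78): V_d = e^(−0.03)·[0.5064·28.9931 + 0.4936·0.0000] = 14.2487
Node 0 (S = 130): V_0 = e^(−0.03)·[0.5064·98.1360 + 0.4936·14.2487] = 55.0540

$55.05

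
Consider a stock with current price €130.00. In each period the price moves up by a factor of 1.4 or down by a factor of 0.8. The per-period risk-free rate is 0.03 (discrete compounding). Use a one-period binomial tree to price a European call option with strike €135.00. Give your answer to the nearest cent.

€17.49

Risk-neutral probability p = (1 + 0.03 − 0.8)/(1.4 − 0.8) = 0.2300/0.6000 = 0.3833
Terminal stock prices: S_u = 182, S_d = 104
Terminal payoffs (S − K): max(47, 0) = 47, max(-31, 0) = 0
Node 0 (S = 130): V_0 = 1/1.03·[0.3833·47.0000 + 0.6167·0.0000] = 17.4919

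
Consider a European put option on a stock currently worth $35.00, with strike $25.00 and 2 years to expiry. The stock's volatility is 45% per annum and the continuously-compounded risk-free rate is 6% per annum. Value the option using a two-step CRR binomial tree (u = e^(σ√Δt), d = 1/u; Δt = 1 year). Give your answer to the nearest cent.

$2.83

CRR parameters: u = e^(σ√Δt) = e^(0.45·√1) = 1.5683, d = 1/u = 0.6376
Per-period rate: rΔt = 0.06·1 = 0.06, so R = e^0.06 = 1.0618
Risk-neutral probability p = (e^0.06 − 0.6376)/(1.5683 − 0.6376) = 0.4242/0.9307 = 0.4558
Terminal stock prices: S_uu = 86.09, S_ud = 35, S_dd = 14.23
Terminal payoffs (K − S): max(-61.09, 0) = 0, max(-10, 0) = 0, max(10.77, 0) = 10.77
Node u (S = 54.89): V_u = e^(−0.06)·[0.4558·0.0000 + 0.5442·0.0000] = 0.0000
Node d (S = 22.32): V_d = e^(−0.06)·[0.4558·0.0000 + 0.5442·10.7701] = 5.5197
Node 0 (S = 35): V_0 = e^(−0.06)·[0.4558·0.0000 + 0.5442·5.5197] = 2.8289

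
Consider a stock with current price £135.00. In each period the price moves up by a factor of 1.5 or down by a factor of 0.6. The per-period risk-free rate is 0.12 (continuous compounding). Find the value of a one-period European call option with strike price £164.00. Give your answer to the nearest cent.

Risk-neutral probability p = (e^0.12 − 0.6)/(1.5 − 0.6) = 0.5275/0.9000 = 0.5861
Terminal stock prices: S_u = 202.5, S_d = 81
Terminal payoffs (S − K): max(38.5, 0) = 38.5, max(-83, 0) = 0
Node 0 (S = 135): V_0 = e^(−0.12)·[0.5861·38.5000 + 0.4139·0.0000] = 20.0135

£20.01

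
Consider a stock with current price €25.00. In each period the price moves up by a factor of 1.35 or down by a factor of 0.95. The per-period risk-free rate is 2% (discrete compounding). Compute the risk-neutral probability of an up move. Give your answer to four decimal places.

Risk-neutral probability p = (1 + 0.02 − 0.95)/(1.35 − 0.95) = 0.0700/0.4000 = 0.1750

p = 0.1750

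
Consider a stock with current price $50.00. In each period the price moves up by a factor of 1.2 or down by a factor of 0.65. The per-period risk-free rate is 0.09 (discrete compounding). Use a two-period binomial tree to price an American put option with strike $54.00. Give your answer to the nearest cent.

$5.96

Risk-neutral probability p = (1 + 0.09 − 0.65)/(1.2 − 0.65) = 0.4400/0.5500 = 0.8000
Terminal stock prices: S_uu = 72, S_ud = 39, S_dd = 21.13
Terminal payoffs (K − S): max(-18, 0) = 0, max(15, 0) = 15, max(32.88, 0) = 32.88
Node u (S = 60): continuation = 1/1.09·[0.8000·0.0000 + 0.2000·15.0000] = 2.7523; exercise value = 0.0000 ≤ continuation, so V_u = 2.7523
Node d (S = 32.5): continuation = 1/1.09·[0.8000·15.0000 + 0.2000·32.8750] = 17.0413; exercise value = 21.5000 > continuation, so V_d = 21.5000 (exercise)
Node 0 (S = 50): continuation = 1/1.09·[0.8000·2.7523 + 0.2000·21.5000] = 5.9650; exercise value = 4.0000 ≤ continuation, so V_0 = 5.9650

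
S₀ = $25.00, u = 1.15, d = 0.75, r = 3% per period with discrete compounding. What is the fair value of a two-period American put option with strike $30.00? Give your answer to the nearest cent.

$5.00

Risk-neutral probability p = (1 + 0.03 − 0.75)/(1.15 − 0.75) = 0.2800/0.4000 = 0.7000
Terminal stock prices: S_uu = 33.06, S_ud = 21.56, S_dd = 14.06
Terminal payoffs (K − S): max(-3.062, 0) = 0, max(8.438, 0) = 8.438, max(15.94, 0) = 15.94
Node u (S = 28.75): continuation = 1/1.03·[0.7000·0.0000 + 0.3000·8.4375] = 2.4575; exercise value = 1.2500 ≤ continuation, so V_u = 2.4575
Node d (S = 18.75): continuation = 1/1.03·[0.7000·8.4375 + 0.3000·15.9375] = 10.3762; exercise value = 11.2500 > continuation, so V_d = 11.2500 (exercise)
Node 0 (S = 25): continuation = 1/1.03·[0.7000·2.4575 + 0.3000·11.2500] = 4.9469; exercise value = 5.0000 > continuation, so V_0 = 5.0000 (exercise)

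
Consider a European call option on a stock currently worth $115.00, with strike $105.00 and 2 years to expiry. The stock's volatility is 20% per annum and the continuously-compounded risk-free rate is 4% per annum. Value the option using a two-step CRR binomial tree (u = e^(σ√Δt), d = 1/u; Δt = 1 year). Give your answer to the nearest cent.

CRR parameters: u = e^(σ√Δt) = e^(0.2·√1) = 1.2214, d = 1/u = 0.8187
Per-period rate: rΔt = 0.04·1 = 0.04, so R = e^0.04 = 1.0408
Risk-neutral probability p = (e^0.04 − 0.8187)/(1.2214 − 0.8187) = 0.2221/0.4027 = 0.5515
Terminal stock prices: S_uu = 171.6, S_ud = 115, S_dd = 77.09
Terminal payoffs (S − K): max(66.56, 0) = 66.56, max(10, 0) = 10, max(-27.91, 0) = 0
Node u (S = 140.5): V_u = e^(−0.04)·[0.5515·66.5598 + 0.4485·10.0000] = 39.5784
Node d (S = 94.15): V_d = e^(−0.04)·[0.5515·10.0000 + 0.4485·0.0000] = 5.2989
Node 0 (S = 115): V_0 = e^(−0.04)·[0.5515·39.5784 + 0.4485·5.2989] = 23.2555

$23.26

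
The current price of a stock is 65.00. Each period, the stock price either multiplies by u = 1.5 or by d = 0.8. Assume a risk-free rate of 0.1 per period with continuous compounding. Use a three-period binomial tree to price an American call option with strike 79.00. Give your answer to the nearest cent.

Risk-neutral probability p = (e^0.1 − 0.8)/(1.5 − 0.8) = 0.3052/0.7000 = 0.4360
Terminal stock prices: S_uuu = 219.4, S_uud = 117, S_udd = 62.4, S_ddd = 33.28
Terminal payoffs (S − K): max(140.4, 0) = 140.4, max(38, 0) = 38, max(-16.6, 0) = 0, max(-45.72, 0) = 0
Node uu (S = 146.2): continuation = e^(−0.1)·[0.4360·140.3750 + 0.5640·38.0000] = 74.7678; exercise value = 67.2500 ≤ continuation, so V_uu = 74.7678
Node ud (S = 78): continuation = e^(−0.1)·[0.4360·38.0000 + 0.5640·0.0000] = 14.9899; exercise value = 0.0000 ≤ continuation, so V_ud = 14.9899
Node dd (S = 41.6): continuation = e^(−0.1)·[0.4360·0.0000 + 0.5640·0.0000] = 0.0000; exercise value = 0.0000 ≤ continuation, so V_dd = 0.0000
Node u (S = 97.5): continuation = e^(−0.1)·[0.4360·74.7678 + 0.5640·14.9899] = 37.1441; exercise value = 18.5000 ≤ continuation, so V_u = 37.1441
Node d (S = 52): continuation = e^(−0.1)·[0.4360·14.9899 + 0.5640·0.0000] = 5.9131; exercise value = 0.0000 ≤ continuation, so V_d = 5.9131
Node 0 (S = 65): continuation = e^(−0.1)·[0.4360·37.1441 + 0.5640·5.9131] = 17.6701; exercise value = 0.0000 ≤ continuation, so V_0 = 17.6701

17.67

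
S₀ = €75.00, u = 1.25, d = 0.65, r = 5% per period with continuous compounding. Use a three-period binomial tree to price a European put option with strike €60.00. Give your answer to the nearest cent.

Risk-neutral probability p = (e^0.05 − 0.65)/(1.25 − 0.65) = 0.4013/0.6000 = 0.6688
Terminal stock prices: S_uuu = 146.5, S_uud = 76.17, S_udd = 39.61, S_ddd = 20.6
Terminal payoffs (K − S): max(-86.48, 0) = 0, max(-16.17, 0) = 0, max(20.39, 0) = 20.39, max(39.4, 0) = 39.4
Node uu (S = 117.2): V_uu = e^(−0.05)·[0.6688·0.0000 + 0.3312·0.0000] = 0.0000
Node ud (S = 60.94): V_ud = e^(−0.05)·[0.6688·0.0000 + 0.3312·20.3906] = 6.4243
Node dd (S = 31.69): V_dd = e^(−0.05)·[0.6688·20.3906 + 0.3312·39.4031] = 25.3863
Node u (S = 93.75): V_u = e^(−0.05)·[0.6688·0.0000 + 0.3312·6.4243] = 2.0240
Node d (S = 48.75): V_d = e^(−0.05)·[0.6688·6.4243 + 0.3312·25.3863] = 12.0852
Node 0 (S = 75): V_0 = e^(−0.05)·[0.6688·2.0240 + 0.3312·12.0852] = 5.0952

€5.10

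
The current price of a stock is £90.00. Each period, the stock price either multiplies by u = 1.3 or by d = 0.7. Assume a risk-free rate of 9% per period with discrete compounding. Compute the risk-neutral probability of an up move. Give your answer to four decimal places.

p = 0.6500

Risk-neutral probability p = (1 + 0.09 − 0.7)/(1.3 − 0.7) = 0.3900/0.6000 = 0.6500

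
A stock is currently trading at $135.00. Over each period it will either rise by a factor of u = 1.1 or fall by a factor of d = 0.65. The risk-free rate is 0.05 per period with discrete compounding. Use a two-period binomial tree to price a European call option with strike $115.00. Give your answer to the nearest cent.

Risk-neutral probability p = (1 + 0.05 − 0.65)/(1.1 − 0.65) = 0.4000/0.4500 = 0.8889
Terminal stock prices: S_uu = 163.4, S_ud = 96.53, S_dd = 57.04
Terminal payoffs (S − K): max(48.35, 0) = 48.35, max(-18.47, 0) = 0, max(-57.96, 0) = 0
Node u (S = 148.5): V_u = 1/1.05·[0.8889·48.3500 + 0.1111·0.0000] = 40.9312
Node d (S = 87.75): V_d = 1/1.05·[0.8889·0.0000 + 0.1111·0.0000] = 0.0000
Node 0 (S = 135): V_0 = 1/1.05·[0.8889·40.9312 + 0.1111·0.0000] = 34.6508

$34.65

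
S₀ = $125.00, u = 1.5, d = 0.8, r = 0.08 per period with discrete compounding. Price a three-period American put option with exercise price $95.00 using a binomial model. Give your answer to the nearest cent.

Risk-neutral probability p = (1 + 0.08 − 0.8)/(1.5 − 0.8) = 0.2800/0.7000 = 0.4000
Terminal stock prices: S_uuu = 421.9, S_uud = 225, S_udd = 120, S_ddd = 64
Terminal payoffs (K − S): max(-326.9, 0) = 0, max(-130, 0) = 0, max(-25, 0) = 0, max(31, 0) = 31
Node uu (S = 281.2): continuation = 1/1.08·[0.4000·0.0000 + 0.6000·0.0000] = 0.0000; exercise value = 0.0000 ≤ continuation, so V_uu = 0.0000
Node ud (S = 150): continuation = 1/1.08·[0.4000·0.0000 + 0.6000·0.0000] = 0.0000; exercise value = 0.0000 ≤ continuation, so V_ud = 0.0000
Node dd (S = 80): continuation = 1/1.08·[0.4000·0.0000 + 0.6000·31.0000] = 17.2222; exercise value = 15.0000 ≤ continuation, so V_dd = 17.2222
Node u (S = 187.5): continuation = 1/1.08·[0.4000·0.0000 + 0.6000·0.0000] = 0.0000; exercise value = 0.0000 ≤ continuation, so V_u = 0.0000
Node d (S = 100): continuation = 1/1.08·[0.4000·0.0000 + 0.6000·17.2222] = 9.5679; exercise value = 0.0000 ≤ continuation, so V_d = 9.5679
Node 0 (S = 125): continuation = 1/1.08·[0.4000·0.0000 + 0.6000·9.5679] = 5.3155; exercise value = 0.0000 ≤ continuation, so V_0 = 5.3155

$5.32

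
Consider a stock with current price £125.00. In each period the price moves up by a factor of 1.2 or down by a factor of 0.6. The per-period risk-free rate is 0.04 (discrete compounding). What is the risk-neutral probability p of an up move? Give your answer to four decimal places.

p = 0.7333

Risk-neutral probability p = (1 + 0.04 − 0.6)/(1.2 − 0.6) = 0.4400/0.6000 = 0.7333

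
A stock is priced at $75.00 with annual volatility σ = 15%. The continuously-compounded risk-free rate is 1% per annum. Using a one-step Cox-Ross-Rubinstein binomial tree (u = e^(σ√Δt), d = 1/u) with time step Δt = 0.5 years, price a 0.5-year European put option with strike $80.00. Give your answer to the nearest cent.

$6.28

CRR parameters: u = e^(σ√Δt) = e^(0.15·√0.5) = 1.1119, d = 1/u = 0.8994
Per-period rate: rΔt = 0.01·0.5 = 0.005, so R = e^0.005 = 1.0050
Risk-neutral probability p = (e^0.005 − 0.8994)/(1.1119 − 0.8994) = 0.1056/0.2125 = 0.4971
Terminal stock prices: S_u = 83.39, S_d = 67.45
Terminal payoffs (K − S): max(-3.392, 0) = 0, max(12.55, 0) = 12.55
Node 0 (S = 75): V_0 = e^(−0.005)·[0.4971·0.0000 + 0.5029·12.5476] = 6.2788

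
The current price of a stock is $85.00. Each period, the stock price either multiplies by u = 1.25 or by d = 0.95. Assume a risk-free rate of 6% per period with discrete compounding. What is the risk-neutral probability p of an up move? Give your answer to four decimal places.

p = 0.3667

Risk-neutral probability p = (1 + 0.06 − 0.95)/(1.25 − 0.95) = 0.1100/0.3000 = 0.3667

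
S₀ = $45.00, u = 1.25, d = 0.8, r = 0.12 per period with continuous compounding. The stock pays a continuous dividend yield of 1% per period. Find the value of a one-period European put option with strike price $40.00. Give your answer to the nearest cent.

Per-period risk-free factor R = e^0.12 = 1.1275; dividend-adjusted growth = e^(0.12−0.01) = 1.1163.
Risk-neutral probability p = (1.1163 − 0.8)/(1.25 − 0.8) = 0.3163/0.4500 = 0.7028
Terminal stock prices: S_u = 56.25, S_d = 36
Terminal payoffs (K − S): max(-16.25, 0) = 0, max(4, 0) = 4
Node 0 (S = 45): V_0 = e^(−0.12)·[0.7028·0.0000 + 0.2972·4.0000] = 1.0542

$1.05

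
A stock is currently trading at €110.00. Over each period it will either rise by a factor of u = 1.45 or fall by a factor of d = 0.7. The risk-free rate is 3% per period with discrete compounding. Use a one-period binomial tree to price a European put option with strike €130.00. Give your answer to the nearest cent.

Risk-neutral probability p = (1 + 0.03 − 0.7)/(1.45 − 0.7) = 0.3300/0.7500 = 0.4400
Terminal stock prices: S_u = 159.5, S_d = 77
Terminal payoffs (K − S): max(-29.5, 0) = 0, max(53, 0) = 53
Node 0 (S = 110): V_0 = 1/1.03·[0.4400·0.0000 + 0.5600·53.0000] = 28.8155

€28.82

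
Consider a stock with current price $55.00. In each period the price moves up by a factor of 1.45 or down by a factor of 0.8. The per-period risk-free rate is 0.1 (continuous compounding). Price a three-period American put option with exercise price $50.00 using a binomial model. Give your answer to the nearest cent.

Risk-neutral probability p = (e^0.1 − 0.8)/(1.45 − 0.8) = 0.3052/0.6500 = 0.4695
Terminal stock prices: S_uuu = 167.7, S_uud = 92.51, S_udd = 51.04, S_ddd = 28.16
Terminal payoffs (K − S): max(-117.7, 0) = 0, max(-42.51, 0) = 0, max(-1.04, 0) = 0, max(21.84, 0) = 21.84
Node uu (S = 115.6): continuation = e^(−0.1)·[0.4695·0.0000 + 0.5305·0.0000] = 0.0000; exercise value = 0.0000 ≤ continuation, so V_uu = 0.0000
Node ud (S = 63.8): continuation = e^(−0.1)·[0.4695·0.0000 + 0.5305·0.0000] = 0.0000; exercise value = 0.0000 ≤ continuation, so V_ud = 0.0000
Node dd (S = 35.2): continuation = e^(−0.1)·[0.4695·0.0000 + 0.5305·21.8400] = 10.4837; exercise value = 14.8000 > continuation, so V_dd = 14.8000 (exercise)
Node u (S = 79.75): continuation = e^(−0.1)·[0.4695·0.0000 + 0.5305·0.0000] = 0.0000; exercise value = 0.0000 ≤ continuation, so V_u = 0.0000
Node d (S = 44): continuation = e^(−0.1)·[0.4695·0.0000 + 0.5305·14.8000] = 7.1043; exercise value = 6.0000 ≤ continuation, so V_d = 7.1043
Node 0 (S = 55): continuation = e^(−0.1)·[0.4695·0.0000 + 0.5305·7.1043] = 3.4102; exercise value = 0.0000 ≤ continuation, so V_0 = 3.4102

$3.41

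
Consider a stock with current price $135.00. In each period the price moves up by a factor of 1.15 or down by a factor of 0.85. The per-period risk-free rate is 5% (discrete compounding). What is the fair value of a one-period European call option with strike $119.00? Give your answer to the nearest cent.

Risk-neutral probability p = (1 + 0.05 − 0.85)/(1.15 − 0.85) = 0.2000/0.3000 = 0.6667
Terminal stock prices: S_u = 155.2, S_d = 114.8
Terminal payoffs (S − K): max(36.25, 0) = 36.25, max(-4.25, 0) = 0
Node 0 (S = 135): V_0 = 1/1.05·[0.6667·36.2500 + 0.3333·0.0000] = 23.0159

$23.02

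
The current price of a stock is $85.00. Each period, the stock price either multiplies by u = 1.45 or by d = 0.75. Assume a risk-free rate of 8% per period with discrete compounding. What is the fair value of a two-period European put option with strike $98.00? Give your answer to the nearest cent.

Risk-neutral probability p = (1 + 0.08 − 0.75)/(1.45 − 0.75) = 0.3300/0.7000 = 0.4714
Terminal stock prices: S_uu = 178.7, S_ud = 92.44, S_dd = 47.81
Terminal payoffs (K − S): max(-80.71, 0) = 0, max(5.562, 0) = 5.562, max(50.19, 0) = 50.19
Node u (S = 123.2): V_u = 1/1.08·[0.4714·0.0000 + 0.5286·5.5625] = 2.7224
Node d (S = 63.75): V_d = 1/1.08·[0.4714·5.5625 + 0.5286·50.1875] = 26.9907
Node 0 (S = 85): V_0 = 1/1.08·[0.4714·2.7224 + 0.5286·26.9907] = 14.3981

$14.40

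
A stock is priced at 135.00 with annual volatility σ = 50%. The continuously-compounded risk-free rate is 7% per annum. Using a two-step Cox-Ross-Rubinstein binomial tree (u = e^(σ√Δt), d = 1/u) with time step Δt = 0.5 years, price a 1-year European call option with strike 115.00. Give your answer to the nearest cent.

CRR parameters: u = e^(σ√Δt) = e^(0.5·√0.5) = 1.4241, d = 1/u = 0.7022
Per-period rate: rΔt = 0.07·0.5 = 0.035, so R = e^0.035 = 1.0356
Risk-neutral probability p = (e^0.035 − 0.7022)/(1.4241 − 0.7022) = 0.3334/0.7219 = 0.4619
Terminal stock prices: S_uu = 273.8, S_ud = 135, S_dd = 66.56
Terminal payoffs (S − K): max(158.8, 0) = 158.8, max(20, 0) = 20, max(-48.44, 0) = 0
Node u (S = 192.3): V_u = e^(−0.035)·[0.4619·158.7955 + 0.5381·20.0000] = 81.2114
Node d (S = 94.8): V_d = e^(−0.035)·[0.4619·20.0000 + 0.5381·0.0000] = 8.9195
Node 0 (S = 135): V_0 = e^(−0.035)·[0.4619·81.2114 + 0.5381·8.9195] = 40.8531

40.85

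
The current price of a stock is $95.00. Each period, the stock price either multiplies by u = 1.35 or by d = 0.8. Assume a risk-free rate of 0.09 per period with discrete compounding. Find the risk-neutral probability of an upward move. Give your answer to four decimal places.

Risk-neutral probability p = (1 + 0.09 − 0.8)/(1.35 − 0.8) = 0.2900/0.5500 = 0.5273

p = 0.5273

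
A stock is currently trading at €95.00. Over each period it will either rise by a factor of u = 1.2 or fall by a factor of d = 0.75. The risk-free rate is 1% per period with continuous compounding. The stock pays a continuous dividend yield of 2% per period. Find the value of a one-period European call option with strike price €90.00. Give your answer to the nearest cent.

Per-period risk-free factor R = e^0.01 = 1.0101; dividend-adjusted growth = e^(0.01−0.02) = 0.9900.
Risk-neutral probability p = (0.9900 − 0.75)/(1.2 − 0.75) = 0.2400/0.4500 = 0.5334
Terminal stock prices: S_u = 114, S_d = 71.25
Terminal payoffs (S − K): max(24, 0) = 24, max(-18.75, 0) = 0
Node 0 (S = 95): V_0 = e^(−0.01)·[0.5334·24.0000 + 0.4666·0.0000] = 12.6753

€12.68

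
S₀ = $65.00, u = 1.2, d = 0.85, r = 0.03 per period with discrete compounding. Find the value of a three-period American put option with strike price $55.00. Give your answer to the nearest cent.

$1.79

Risk-neutral probability p = (1 + 0.03 − 0.85)/(1.2 − 0.85) = 0.1800/0.3500 = 0.5143
Terminal stock prices: S_uuu = 112.3, S_uud = 79.56, S_udd = 56.35, S_ddd = 39.92
Terminal payoffs (K − S): max(-57.32, 0) = 0, max(-24.56, 0) = 0, max(-1.355, 0) = 0, max(15.08, 0) = 15.08
Node uu (S = 93.6): continuation = 1/1.03·[0.5143·0.0000 + 0.4857·0.0000] = 0.0000; exercise value = 0.0000 ≤ continuation, so V_uu = 0.0000
Node ud (S = 66.3): continuation = 1/1.03·[0.5143·0.0000 + 0.4857·0.0000] = 0.0000; exercise value = 0.0000 ≤ continuation, so V_ud = 0.0000
Node dd (S = 46.96): continuation = 1/1.03·[0.5143·0.0000 + 0.4857·15.0819] = 7.1121; exercise value = 8.0375 > continuation, so V_dd = 8.0375 (exercise)
Node u (S = 78): continuation = 1/1.03·[0.5143·0.0000 + 0.4857·0.0000] = 0.0000; exercise value = 0.0000 ≤ continuation, so V_u = 0.0000
Node d (S = 55.25): continuation = 1/1.03·[0.5143·0.0000 + 0.4857·8.0375] = 3.7902; exercise value = 0.0000 ≤ continuation, so V_d = 3.7902
Node 0 (S = 65): continuation = 1/1.03·[0.5143·0.0000 + 0.4857·3.7902] = 1.7873; exercise value = 0.0000 ≤ continuation, so V_0 = 1.7873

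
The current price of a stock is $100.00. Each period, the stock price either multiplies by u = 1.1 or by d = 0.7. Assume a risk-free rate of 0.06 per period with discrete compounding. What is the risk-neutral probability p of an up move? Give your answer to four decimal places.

p = 0.9000

Risk-neutral probability p = (1 + 0.06 − 0.7)/(1.1 − 0.7) = 0.3600/0.4000 = 0.9000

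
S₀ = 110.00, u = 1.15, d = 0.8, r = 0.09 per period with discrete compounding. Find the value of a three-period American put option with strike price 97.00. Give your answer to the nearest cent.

Risk-neutral probability p = (1 + 0.09 − 0.8)/(1.15 − 0.8) = 0.2900/0.3500 = 0.8286
Terminal stock prices: S_uuu = 167.3, S_uud = 116.4, S_udd = 80.96, S_ddd = 56.32
Terminal payoffs (K − S): max(-70.3, 0) = 0, max(-19.38, 0) = 0, max(16.04, 0) = 16.04, max(40.68, 0) = 40.68
Node uu (S = 145.5): continuation = 1/1.09·[0.8286·0.0000 + 0.1714·0.0000] = 0.0000; exercise value = 0.0000 ≤ continuation, so V_uu = 0.0000
Node ud (S = 101.2): continuation = 1/1.09·[0.8286·0.0000 + 0.1714·16.0400] = 2.5227; exercise value = 0.0000 ≤ continuation, so V_ud = 2.5227
Node dd (S = 70.4): continuation = 1/1.09·[0.8286·16.0400 + 0.1714·40.6800] = 18.5908; exercise value = 26.6000 > continuation, so V_dd = 26.6000 (exercise)
Node u (S = 126.5): continuation = 1/1.09·[0.8286·0.0000 + 0.1714·2.5227] = 0.3968; exercise value = 0.0000 ≤ continuation, so V_u = 0.3968
Node d (S = 88): continuation = 1/1.09·[0.8286·2.5227 + 0.1714·26.6000] = 6.1011; exercise value = 9.0000 > continuation, so V_d = 9.0000 (exercise)
Node 0 (S = 110): continuation = 1/1.09·[0.8286·0.3968 + 0.1714·9.0000] = 1.7171; exercise value = 0.0000 ≤ continuation, so V_0 = 1.7171

1.72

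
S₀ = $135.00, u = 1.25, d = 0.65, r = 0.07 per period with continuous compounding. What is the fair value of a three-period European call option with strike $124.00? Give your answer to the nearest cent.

$44.21

Risk-neutral probability p = (e^0.07 − 0.65)/(1.25 − 0.65) = 0.4225/0.6000 = 0.7042
Terminal stock prices: S_uuu = 263.7, S_uud = 137.1, S_udd = 71.3, S_ddd = 37.07
Terminal payoffs (S − K): max(139.7, 0) = 139.7, max(13.11, 0) = 13.11, max(-52.7, 0) = 0, max(-86.93, 0) = 0
Node uu (S = 210.9): V_uu = e^(−0.07)·[0.7042·139.6719 + 0.2958·13.1094] = 95.3207
Node ud (S = 109.7): V_ud = e^(−0.07)·[0.7042·13.1094 + 0.2958·0.0000] = 8.6073
Node dd (S = 57.04): V_dd = e^(−0.07)·[0.7042·0.0000 + 0.2958·0.0000] = 0.0000
Node u (S = 168.8): V_u = e^(−0.07)·[0.7042·95.3207 + 0.2958·8.6073] = 64.9591
Node d (S = 87.75): V_d = e^(−0.07)·[0.7042·8.6073 + 0.2958·0.0000] = 5.6513
Node 0 (S = 135): V_0 = e^(−0.07)·[0.7042·64.9591 + 0.2958·5.6513] = 44.2091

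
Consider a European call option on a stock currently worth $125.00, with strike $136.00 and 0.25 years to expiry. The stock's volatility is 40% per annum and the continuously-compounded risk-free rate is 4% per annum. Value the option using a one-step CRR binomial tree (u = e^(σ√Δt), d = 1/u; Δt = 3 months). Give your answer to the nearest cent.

CRR parameters: u = e^(σ√Δt) = e^(0.4·√0.25) = 1.2214, d = 1/u = 0.8187
Per-period rate: rΔt = 0.04·0.25 = 0.01, so R = e^0.01 = 1.0101
Risk-neutral probability p = (e^0.01 − 0.8187)/(1.2214 − 0.8187) = 0.1913/0.4027 = 0.4751
Terminal stock prices: S_u = 152.7, S_d = 102.3
Terminal payoffs (S − K): max(16.68, 0) = 16.68, max(-33.66, 0) = 0
Node 0 (S = 125): V_0 = e^(−0.01)·[0.4751·16.6753 + 0.5249·0.0000] = 7.8440

$7.84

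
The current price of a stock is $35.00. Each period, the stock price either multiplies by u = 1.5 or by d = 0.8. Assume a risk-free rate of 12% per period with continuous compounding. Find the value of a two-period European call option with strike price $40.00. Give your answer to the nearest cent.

$7.46

Risk-neutral probability p = (e^0.12 − 0.8)/(1.5 − 0.8) = 0.3275/0.7000 = 0.4679
Terminal stock prices: S_uu = 78.75, S_ud = 42, S_dd = 22.4
Terminal payoffs (S − K): max(38.75, 0) = 38.75, max(2, 0) = 2, max(-17.6, 0) = 0
Node u (S = 52.5): V_u = e^(−0.12)·[0.4679·38.7500 + 0.5321·2.0000] = 17.0232
Node d (S = 28): V_d = e^(−0.12)·[0.4679·2.0000 + 0.5321·0.0000] = 0.8299
Node 0 (S = 35): V_0 = e^(−0.12)·[0.4679·17.0232 + 0.5321·0.8299] = 7.4554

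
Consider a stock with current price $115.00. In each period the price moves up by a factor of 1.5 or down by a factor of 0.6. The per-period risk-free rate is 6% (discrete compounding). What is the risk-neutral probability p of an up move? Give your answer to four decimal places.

Risk-neutral probability p = (1 + 0.06 − 0.6)/(1.5 − 0.6) = 0.4600/0.9000 = 0.5111

p = 0.5111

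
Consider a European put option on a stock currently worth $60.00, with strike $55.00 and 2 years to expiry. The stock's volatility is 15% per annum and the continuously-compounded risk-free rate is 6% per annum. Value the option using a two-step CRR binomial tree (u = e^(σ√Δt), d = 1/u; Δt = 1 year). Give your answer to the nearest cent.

CRR parameters: u = e^(σ√Δt) = e^(0.15·√1) = 1.1618, d = 1/u = 0.8607
Per-period rate: rΔt = 0.06·1 = 0.06, so R = e^0.06 = 1.0618
Risk-neutral probability p = (e^0.06 − 0.8607)/(1.1618 − 0.8607) = 0.2011/0.3011 = 0.6679
Terminal stock prices: S_uu = 80.99, S_ud = 60, S_dd = 44.45
Terminal payoffs (K − S): max(-25.99, 0) = 0, max(-5, 0) = 0, max(10.55, 0) = 10.55
Node u (S = 69.71): V_u = e^(−0.06)·[0.6679·0.0000 + 0.3321·0.0000] = 0.0000
Node d (S = 51.64): V_d = e^(−0.06)·[0.6679·0.0000 + 0.3321·10.5509] = 3.2997
Node 0 (S = 60): V_0 = e^(−0.06)·[0.6679·0.0000 + 0.3321·3.2997] = 1.0319

$1.03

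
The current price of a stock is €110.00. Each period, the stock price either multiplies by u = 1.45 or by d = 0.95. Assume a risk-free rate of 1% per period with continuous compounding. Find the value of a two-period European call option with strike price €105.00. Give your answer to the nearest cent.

Risk-neutral probability p = (e^0.01 − 0.95)/(1.45 − 0.95) = 0.0601/0.5000 = 0.1201
Terminal stock prices: S_uu = 231.3, S_ud = 151.5, S_dd = 99.27
Terminal payoffs (S − K): max(126.3, 0) = 126.3, max(46.53, 0) = 46.53, max(-5.725, 0) = 0
Node u (S = 159.5): V_u = e^(−0.01)·[0.1201·126.2750 + 0.8799·46.5250] = 55.5448
Node d (S = 104.5): V_d = e^(−0.01)·[0.1201·46.5250 + 0.8799·0.0000] = 5.5321
Node 0 (S = 110): V_0 = e^(−0.01)·[0.1201·55.5448 + 0.8799·5.5321] = 11.4238

€11.42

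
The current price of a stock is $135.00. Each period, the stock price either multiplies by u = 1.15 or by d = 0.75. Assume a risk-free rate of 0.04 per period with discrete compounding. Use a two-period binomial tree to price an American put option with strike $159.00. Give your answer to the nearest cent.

Risk-neutral probability p = (1 + 0.04 − 0.75)/(1.15 − 0.75) = 0.2900/0.4000 = 0.7250
Terminal stock prices: S_uu = 178.5, S_ud = 116.4, S_dd = 75.94
Terminal payoffs (K − S): max(-19.54, 0) = 0, max(42.56, 0) = 42.56, max(83.06, 0) = 83.06
Node u (S = 155.2): continuation = 1/1.04·[0.7250·0.0000 + 0.2750·42.5625] = 11.2545; exercise value = 3.7500 ≤ continuation, so V_u = 11.2545
Node d (S = 101.2): continuation = 1/1.04·[0.7250·42.5625 + 0.2750·83.0625] = 51.6346; exercise value = 57.7500 > continuation, so V_d = 57.7500 (exercise)
Node 0 (S = 135): continuation = 1/1.04·[0.7250·11.2545 + 0.2750·57.7500] = 23.1161; exercise value = 24.0000 > continuation, so V_0 = 24.0000 (exercise)

$24.00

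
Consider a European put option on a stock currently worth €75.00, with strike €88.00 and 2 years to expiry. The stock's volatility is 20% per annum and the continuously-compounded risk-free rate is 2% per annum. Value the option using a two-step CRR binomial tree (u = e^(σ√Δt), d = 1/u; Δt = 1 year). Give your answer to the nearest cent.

€15.29

CRR parameters: u = e^(σ√Δt) = e^(0.2·√1) = 1.2214, d = 1/u = 0.8187
Per-period rate: rΔt = 0.02·1 = 0.02, so R = e^0.02 = 1.0202
Risk-neutral probability p = (e^0.02 − 0.8187)/(1.2214 − 0.8187) = 0.2015/0.4027 = 0.5003
Terminal stock prices: S_uu = 111.9, S_ud = 75, S_dd = 50.27
Terminal payoffs (K − S): max(-23.89, 0) = 0, max(13, 0) = 13, max(37.73, 0) = 37.73
Node u (S = 91.61): V_u = e^(−0.02)·[0.5003·0.0000 + 0.4997·13.0000] = 6.3670
Node d (S = 61.4): V_d = e^(−0.02)·[0.5003·13.0000 + 0.4997·37.7260] = 24.8527
Node 0 (S = 75): V_0 = e^(−0.02)·[0.5003·6.3670 + 0.4997·24.8527] = 15.2947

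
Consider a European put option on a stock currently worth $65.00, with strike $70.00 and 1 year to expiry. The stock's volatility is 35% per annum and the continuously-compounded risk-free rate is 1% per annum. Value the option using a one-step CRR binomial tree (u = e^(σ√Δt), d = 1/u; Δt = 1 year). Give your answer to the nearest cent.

CRR parameters: u = e^(σ√Δt) = e^(0.35·√1) = 1.4191, d = 1/u = 0.7047
Per-period rate: rΔt = 0.01·1 = 0.01, so R = e^0.01 = 1.0101
Risk-neutral probability p = (e^0.01 − 0.7047)/(1.4191 − 0.7047) = 0.3054/0.7144 = 0.4275
Terminal stock prices: S_u = 92.24, S_d = 45.8
Terminal payoffs (K − S): max(-22.24, 0) = 0, max(24.2, 0) = 24.2
Node 0 (S = 65): V_0 = e^(−0.01)·[0.4275·0.0000 + 0.5725·24.1953] = 13.7151

$13.72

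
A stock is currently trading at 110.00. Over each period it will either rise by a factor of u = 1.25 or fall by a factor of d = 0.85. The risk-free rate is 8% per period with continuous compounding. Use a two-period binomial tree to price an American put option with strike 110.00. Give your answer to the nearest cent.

Risk-neutral probability p = (e^0.08 − 0.85)/(1.25 − 0.85) = 0.2333/0.4000 = 0.5832
Terminal stock prices: S_uu = 171.9, S_ud = 116.9, S_dd = 79.47
Terminal payoffs (K − S): max(-61.88, 0) = 0, max(-6.875, 0) = 0, max(30.53, 0) = 30.53
Node u (S = 137.5): continuation = e^(−0.08)·[0.5832·0.0000 + 0.4168·0.0000] = 0.0000; exercise value = 0.0000 ≤ continuation, so V_u = 0.0000
Node d (S = 93.5): continuation = e^(−0.08)·[0.5832·0.0000 + 0.4168·30.5250] = 11.7441; exercise value = 16.5000 > continuation, so V_d = 16.5000 (exercise)
Node 0 (S = 110): continuation = e^(−0.08)·[0.5832·0.0000 + 0.4168·16.5000] = 6.3482; exercise value = 0.0000 ≤ continuation, so V_0 = 6.3482

6.35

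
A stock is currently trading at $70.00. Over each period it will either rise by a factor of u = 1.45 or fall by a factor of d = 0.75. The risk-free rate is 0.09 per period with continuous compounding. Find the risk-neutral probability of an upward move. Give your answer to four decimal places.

p = 0.4917

Risk-neutral probability p = (e^0.09 − 0.75)/(1.45 − 0.75) = 0.3442/0.7000 = 0.4917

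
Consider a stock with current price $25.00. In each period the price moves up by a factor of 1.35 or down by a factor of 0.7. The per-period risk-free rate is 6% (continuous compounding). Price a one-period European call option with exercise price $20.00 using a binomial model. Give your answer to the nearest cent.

Risk-neutral probability p = (e^0.06 − 0.7)/(1.35 − 0.7) = 0.3618/0.6500 = 0.5567
Terminal stock prices: S_u = 33.75, S_d = 17.5
Terminal payoffs (S − K): max(13.75, 0) = 13.75, max(-2.5, 0) = 0
Node 0 (S = 25): V_0 = e^(−0.06)·[0.5567·13.7500 + 0.4433·0.0000] = 7.2085

$7.21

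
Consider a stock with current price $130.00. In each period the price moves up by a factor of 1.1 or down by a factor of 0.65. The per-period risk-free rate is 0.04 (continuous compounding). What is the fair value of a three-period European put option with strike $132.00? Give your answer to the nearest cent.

Risk-neutral probability p = (e^0.04 − 0.65)/(1.1 − 0.65) = 0.3908/0.4500 = 0.8685
Terminal stock prices: S_uuu = 173, S_uud = 102.2, S_udd = 60.42, S_ddd = 35.7
Terminal payoffs (K − S): max(-41.03, 0) = 0, max(29.75, 0) = 29.75, max(71.58, 0) = 71.58, max(96.3, 0) = 96.3
Node uu (S = 157.3): V_uu = e^(−0.04)·[0.8685·0.0000 + 0.1315·29.7550] = 3.7603
Node ud (S = 92.95): V_ud = e^(−0.04)·[0.8685·29.7550 + 0.1315·71.5825] = 33.8742
Node dd (S = 54.93): V_dd = e^(−0.04)·[0.8685·71.5825 + 0.1315·96.2987] = 71.8992
Node u (S = 143): V_u = e^(−0.04)·[0.8685·3.7603 + 0.1315·33.8742] = 7.4184
Node d (S = 84.5): V_d = e^(−0.04)·[0.8685·33.8742 + 0.1315·71.8992] = 37.3514
Node 0 (S = 130): V_0 = e^(−0.04)·[0.8685·7.4184 + 0.1315·37.3514] = 10.9103

$10.91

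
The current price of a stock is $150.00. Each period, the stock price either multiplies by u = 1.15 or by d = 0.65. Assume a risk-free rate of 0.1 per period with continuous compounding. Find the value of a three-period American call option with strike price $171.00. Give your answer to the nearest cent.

Risk-neutral probability p = (e^0.1 − 0.65)/(1.15 − 0.65) = 0.4552/0.5000 = 0.9103
Terminal stock prices: S_uuu = 228.1, S_uud = 128.9, S_udd = 72.88, S_ddd = 41.19
Terminal payoffs (S − K): max(57.13, 0) = 57.13, max(-42.06, 0) = 0, max(-98.12, 0) = 0, max(-129.8, 0) = 0
Node uu (S = 198.4): continuation = e^(−0.1)·[0.9103·57.1312 + 0.0897·0.0000] = 47.0597; exercise value = 27.3750 ≤ continuation, so V_uu = 47.0597
Node ud (S = 112.1): continuation = e^(−0.1)·[0.9103·0.0000 + 0.0897·0.0000] = 0.0000; exercise value = 0.0000 ≤ continuation, so V_ud = 0.0000
Node dd (S = 63.38): continuation = e^(−0.1)·[0.9103·0.0000 + 0.0897·0.0000] = 0.0000; exercise value = 0.0000 ≤ continuation, so V_dd = 0.0000
Node u (S = 172.5): continuation = e^(−0.1)·[0.9103·47.0597 + 0.0897·0.0000] = 38.7636; exercise value = 1.5000 ≤ continuation, so V_u = 38.7636
Node d (S = 97.5): continuation = e^(−0.1)·[0.9103·0.0000 + 0.0897·0.0000] = 0.0000; exercise value = 0.0000 ≤ continuation, so V_d = 0.0000
Node 0 (S = 150): continuation = e^(−0.1)·[0.9103·38.7636 + 0.0897·0.0000] = 31.9300; exercise value = 0.0000 ≤ continuation, so V_0 = 31.9300

$31.93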